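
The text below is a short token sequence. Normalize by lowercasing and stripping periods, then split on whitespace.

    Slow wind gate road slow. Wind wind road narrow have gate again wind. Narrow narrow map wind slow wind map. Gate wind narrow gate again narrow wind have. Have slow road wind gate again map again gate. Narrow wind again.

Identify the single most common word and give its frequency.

"wind", 10 times

Unigram frequencies (highest first):
  wind: 10
  gate: 6
  narrow: 6
  again: 5
  slow: 4
  road: 3
  … (2 more, each ≤ 3)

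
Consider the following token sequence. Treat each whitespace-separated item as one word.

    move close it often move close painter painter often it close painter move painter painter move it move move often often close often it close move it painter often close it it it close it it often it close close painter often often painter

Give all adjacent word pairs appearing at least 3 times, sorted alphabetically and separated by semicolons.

close it; close painter; it close; it it; often it; painter often

Bigram counts meeting the condition (at least 3 times):
  close it: 3
  close painter: 3
  it close: 4
  it it: 3
  often it: 3
  painter often: 3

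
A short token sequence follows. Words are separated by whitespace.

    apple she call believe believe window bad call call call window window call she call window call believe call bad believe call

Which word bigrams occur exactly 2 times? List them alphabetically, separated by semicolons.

believe call; call believe; call call; call window; she call; window call

Bigram counts meeting the condition (exactly 2 times):
  believe call: 2
  call believe: 2
  call call: 2
  call window: 2
  she call: 2
  window call: 2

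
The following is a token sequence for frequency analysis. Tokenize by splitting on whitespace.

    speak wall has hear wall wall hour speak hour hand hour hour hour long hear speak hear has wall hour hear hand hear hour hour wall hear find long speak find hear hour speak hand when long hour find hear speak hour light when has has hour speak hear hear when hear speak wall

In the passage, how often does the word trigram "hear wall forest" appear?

Scanning the 52 overlapping trigram windows for "hear wall forest":
  (none found)

0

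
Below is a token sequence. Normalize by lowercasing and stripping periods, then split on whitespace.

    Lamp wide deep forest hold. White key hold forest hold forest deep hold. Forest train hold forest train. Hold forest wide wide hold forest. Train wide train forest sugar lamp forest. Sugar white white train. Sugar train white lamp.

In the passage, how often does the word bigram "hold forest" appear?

Scanning the 38 overlapping bigram windows for "hold forest":
  position 8–9: hold forest
  position 10–11: hold forest
  position 13–14: hold forest
  position 16–17: hold forest
  position 19–20: hold forest
  position 23–24: hold forest

6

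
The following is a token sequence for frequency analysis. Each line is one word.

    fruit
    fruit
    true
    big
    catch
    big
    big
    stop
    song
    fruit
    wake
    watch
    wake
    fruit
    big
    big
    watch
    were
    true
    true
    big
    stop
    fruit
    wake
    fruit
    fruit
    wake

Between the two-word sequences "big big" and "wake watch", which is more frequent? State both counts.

"big big": 2 occurrences
"wake watch": 1 occurrence

"big big" (2 vs 1)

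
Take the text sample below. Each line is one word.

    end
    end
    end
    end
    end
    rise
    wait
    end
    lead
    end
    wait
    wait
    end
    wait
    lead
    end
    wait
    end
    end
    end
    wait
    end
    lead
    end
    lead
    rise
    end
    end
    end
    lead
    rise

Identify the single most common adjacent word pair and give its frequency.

Bigram frequencies (highest first):
  end end: 8
  wait end: 4
  end lead: 4
  end wait: 4
  lead end: 3
  lead rise: 2
  … (5 more, each ≤ 1)

"end end", 8 times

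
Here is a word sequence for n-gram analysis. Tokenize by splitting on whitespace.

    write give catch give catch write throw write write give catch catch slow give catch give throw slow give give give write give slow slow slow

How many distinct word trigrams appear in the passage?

26 tokens → 24 trigram windows in total.
Repeated trigrams (each contributes count−1 duplicates):
  give catch give: 2
  write give catch: 2
2 duplicate windows → 24 − 2 = 22 distinct.

22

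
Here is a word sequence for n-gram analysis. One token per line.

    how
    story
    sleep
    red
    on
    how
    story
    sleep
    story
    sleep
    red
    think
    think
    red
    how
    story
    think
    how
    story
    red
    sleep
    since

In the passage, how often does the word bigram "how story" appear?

Scanning the 21 overlapping bigram windows for "how story":
  position 1–2: how story
  position 6–7: how story
  position 15–16: how story
  position 18–19: how story

4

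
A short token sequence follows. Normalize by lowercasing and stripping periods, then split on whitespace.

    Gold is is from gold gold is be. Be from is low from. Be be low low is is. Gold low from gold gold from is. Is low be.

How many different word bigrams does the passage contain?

19

29 tokens → 28 bigram windows in total.
Repeated bigrams (each contributes count−1 duplicates):
  is is: 3
  be be: 2
  from gold: 2
  from is: 2
  gold gold: 2
  gold is: 2
  is low: 2
  low from: 2
9 duplicate windows → 28 − 9 = 19 distinct.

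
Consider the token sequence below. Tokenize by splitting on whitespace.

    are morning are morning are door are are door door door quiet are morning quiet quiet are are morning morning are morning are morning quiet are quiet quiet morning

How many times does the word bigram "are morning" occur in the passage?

6

Scanning the 28 overlapping bigram windows for "are morning":
  position 1–2: are morning
  position 3–4: are morning
  position 13–14: are morning
  position 18–19: are morning
  position 21–22: are morning
  position 23–24: are morning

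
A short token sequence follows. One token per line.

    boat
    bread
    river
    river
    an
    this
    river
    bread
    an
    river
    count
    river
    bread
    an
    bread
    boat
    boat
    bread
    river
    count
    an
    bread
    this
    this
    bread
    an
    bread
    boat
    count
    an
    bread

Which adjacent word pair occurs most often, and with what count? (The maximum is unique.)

Bigram frequencies (highest first):
  an bread: 4
  bread an: 3
  boat bread: 2
  bread river: 2
  river bread: 2
  river count: 2
  … (13 more, each ≤ 2)

"an bread", 4 times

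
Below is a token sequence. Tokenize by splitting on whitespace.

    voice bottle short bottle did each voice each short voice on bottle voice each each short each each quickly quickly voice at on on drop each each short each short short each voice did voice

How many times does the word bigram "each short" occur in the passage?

4

Scanning the 34 overlapping bigram windows for "each short":
  position 8–9: each short
  position 15–16: each short
  position 27–28: each short
  position 29–30: each short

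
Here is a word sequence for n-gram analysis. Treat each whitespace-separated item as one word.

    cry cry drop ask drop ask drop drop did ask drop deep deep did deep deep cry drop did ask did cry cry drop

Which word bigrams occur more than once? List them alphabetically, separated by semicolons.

Bigram counts meeting the condition (more than once):
  ask drop: 3
  cry cry: 2
  cry drop: 3
  deep deep: 2
  did ask: 2
  drop ask: 2
  drop did: 2

ask drop; cry cry; cry drop; deep deep; did ask; drop ask; drop did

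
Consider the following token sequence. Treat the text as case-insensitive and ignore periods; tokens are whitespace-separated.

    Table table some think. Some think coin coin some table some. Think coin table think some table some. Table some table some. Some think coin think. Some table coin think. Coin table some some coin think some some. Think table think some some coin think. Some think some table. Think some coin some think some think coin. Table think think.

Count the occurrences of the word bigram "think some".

Scanning the 59 overlapping bigram windows for "think some":
  position 4–5: think some
  position 15–16: think some
  position 26–27: think some
  position 36–37: think some
  position 41–42: think some
  position 45–46: think some
  position 47–48: think some
  position 50–51: think some
  position 54–55: think some

9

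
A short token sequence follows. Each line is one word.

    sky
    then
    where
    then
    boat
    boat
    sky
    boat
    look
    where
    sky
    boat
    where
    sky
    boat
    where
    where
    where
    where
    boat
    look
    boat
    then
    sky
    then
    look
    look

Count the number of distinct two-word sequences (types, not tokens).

27 tokens → 26 bigram windows in total.
Repeated bigrams (each contributes count−1 duplicates):
  sky boat: 3
  where where: 3
  boat look: 2
  boat where: 2
  sky then: 2
  where sky: 2
8 duplicate windows → 26 − 8 = 18 distinct.

18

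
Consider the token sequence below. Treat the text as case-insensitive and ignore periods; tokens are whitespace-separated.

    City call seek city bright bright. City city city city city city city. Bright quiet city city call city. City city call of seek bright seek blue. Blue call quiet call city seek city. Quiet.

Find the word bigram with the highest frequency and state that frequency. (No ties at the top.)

"city city", 9 times

Bigram frequencies (highest first):
  city city: 9
  city call: 3
  seek city: 2
  city bright: 2
  call city: 2
  call seek: 1
  … (15 more, each ≤ 1)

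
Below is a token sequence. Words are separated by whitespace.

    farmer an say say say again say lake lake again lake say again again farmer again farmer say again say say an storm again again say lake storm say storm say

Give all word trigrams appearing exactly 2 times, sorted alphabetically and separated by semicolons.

Trigram counts meeting the condition (exactly 2 times):
  again say lake: 2
  say again say: 2

again say lake; say again say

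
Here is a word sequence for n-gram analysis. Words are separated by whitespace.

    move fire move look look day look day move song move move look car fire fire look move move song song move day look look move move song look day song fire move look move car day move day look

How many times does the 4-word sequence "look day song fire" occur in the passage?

Scanning the 37 overlapping 4-gram windows for "look day song fire":
  position 29–32: look day song fire

1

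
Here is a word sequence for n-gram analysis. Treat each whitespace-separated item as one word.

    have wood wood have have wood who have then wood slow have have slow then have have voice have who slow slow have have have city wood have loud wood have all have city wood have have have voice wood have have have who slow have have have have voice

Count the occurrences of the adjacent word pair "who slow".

Scanning the 49 overlapping bigram windows for "who slow":
  position 20–21: who slow
  position 44–45: who slow

2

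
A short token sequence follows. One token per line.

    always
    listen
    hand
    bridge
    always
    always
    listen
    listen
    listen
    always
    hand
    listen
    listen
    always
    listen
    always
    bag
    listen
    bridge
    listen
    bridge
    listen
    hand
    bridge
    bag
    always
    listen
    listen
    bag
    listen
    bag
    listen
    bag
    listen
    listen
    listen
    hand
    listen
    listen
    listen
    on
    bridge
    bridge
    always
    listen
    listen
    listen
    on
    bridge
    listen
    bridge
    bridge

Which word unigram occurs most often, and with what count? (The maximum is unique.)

Unigram frequencies (highest first):
  listen: 24
  bridge: 9
  always: 8
  bag: 5
  hand: 4
  on: 2

"listen", 24 times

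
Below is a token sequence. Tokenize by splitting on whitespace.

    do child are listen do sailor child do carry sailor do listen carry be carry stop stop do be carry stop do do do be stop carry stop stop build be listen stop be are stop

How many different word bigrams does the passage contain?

36 tokens → 35 bigram windows in total.
Repeated bigrams (each contributes count−1 duplicates):
  carry stop: 3
  be carry: 2
  do be: 2
  do do: 2
  stop do: 2
  stop stop: 2
7 duplicate windows → 35 − 7 = 28 distinct.

28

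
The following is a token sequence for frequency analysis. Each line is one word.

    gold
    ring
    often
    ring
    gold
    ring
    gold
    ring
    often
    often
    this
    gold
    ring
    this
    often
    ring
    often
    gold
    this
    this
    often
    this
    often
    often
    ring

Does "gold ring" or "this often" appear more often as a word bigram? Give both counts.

"gold ring": 4 occurrences
"this often": 3 occurrences

"gold ring" (4 vs 3)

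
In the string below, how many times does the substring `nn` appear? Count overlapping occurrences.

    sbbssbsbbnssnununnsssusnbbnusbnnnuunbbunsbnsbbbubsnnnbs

5

Sliding a length-2 window over the 55 characters (54 positions):
  position 17–18: nn
  position 31–32: nn
  position 32–33: nn
  position 51–52: nn
  position 52–53: nn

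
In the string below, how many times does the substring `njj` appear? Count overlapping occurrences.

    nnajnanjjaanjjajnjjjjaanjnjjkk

4

Sliding a length-3 window over the 30 characters (28 positions):
  position 7–9: njj
  position 12–14: njj
  position 17–19: njj
  position 26–28: njj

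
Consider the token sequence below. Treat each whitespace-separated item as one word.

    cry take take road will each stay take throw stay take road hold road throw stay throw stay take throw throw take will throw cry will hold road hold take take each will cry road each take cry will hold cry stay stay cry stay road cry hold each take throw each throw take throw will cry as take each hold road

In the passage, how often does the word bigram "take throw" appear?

4

Scanning the 61 overlapping bigram windows for "take throw":
  position 8–9: take throw
  position 19–20: take throw
  position 50–51: take throw
  position 54–55: take throw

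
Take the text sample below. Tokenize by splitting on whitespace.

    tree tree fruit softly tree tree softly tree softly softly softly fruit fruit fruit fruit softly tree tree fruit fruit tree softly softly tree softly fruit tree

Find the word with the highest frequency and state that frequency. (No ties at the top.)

Unigram frequencies (highest first):
  tree: 10
  softly: 9
  fruit: 8

"tree", 10 times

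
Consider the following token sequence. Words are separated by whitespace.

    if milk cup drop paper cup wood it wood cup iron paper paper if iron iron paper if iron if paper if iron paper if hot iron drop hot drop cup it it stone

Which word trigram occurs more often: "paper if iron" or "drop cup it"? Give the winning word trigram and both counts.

"paper if iron" (3 vs 1)

"paper if iron": 3 occurrences
"drop cup it": 1 occurrence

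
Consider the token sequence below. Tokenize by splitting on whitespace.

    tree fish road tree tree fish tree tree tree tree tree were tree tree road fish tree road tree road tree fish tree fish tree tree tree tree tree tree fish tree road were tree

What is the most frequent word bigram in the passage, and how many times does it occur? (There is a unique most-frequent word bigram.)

"tree tree", 11 times

Bigram frequencies (highest first):
  tree tree: 11
  tree fish: 5
  fish tree: 5
  tree road: 4
  road tree: 3
  were tree: 2
  … (4 more, each ≤ 1)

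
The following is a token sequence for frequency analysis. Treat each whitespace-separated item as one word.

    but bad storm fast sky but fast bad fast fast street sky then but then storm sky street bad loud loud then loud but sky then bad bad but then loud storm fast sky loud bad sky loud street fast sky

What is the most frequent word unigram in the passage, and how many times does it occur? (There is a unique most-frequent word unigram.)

"sky", 7 times

Unigram frequencies (highest first):
  sky: 7
  bad: 6
  fast: 6
  loud: 6
  but: 5
  then: 5
  … (2 more, each ≤ 3)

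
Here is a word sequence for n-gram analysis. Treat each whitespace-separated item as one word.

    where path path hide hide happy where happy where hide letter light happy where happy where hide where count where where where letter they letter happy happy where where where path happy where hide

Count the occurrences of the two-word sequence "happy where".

Scanning the 33 overlapping bigram windows for "happy where":
  position 6–7: happy where
  position 8–9: happy where
  position 13–14: happy where
  position 15–16: happy where
  position 27–28: happy where
  position 32–33: happy where

6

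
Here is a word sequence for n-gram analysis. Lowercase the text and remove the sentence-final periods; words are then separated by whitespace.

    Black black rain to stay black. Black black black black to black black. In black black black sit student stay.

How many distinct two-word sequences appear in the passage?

12

20 tokens → 19 bigram windows in total.
Repeated bigrams (each contributes count−1 duplicates):
  black black: 8
7 duplicate windows → 19 − 7 = 12 distinct.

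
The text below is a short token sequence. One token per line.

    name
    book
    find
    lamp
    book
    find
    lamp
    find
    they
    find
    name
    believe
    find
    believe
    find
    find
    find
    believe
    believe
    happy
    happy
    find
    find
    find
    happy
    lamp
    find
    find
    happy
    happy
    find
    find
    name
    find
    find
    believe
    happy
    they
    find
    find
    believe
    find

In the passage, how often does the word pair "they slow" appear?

0

Scanning the 41 overlapping bigram windows for "they slow":
  (none found)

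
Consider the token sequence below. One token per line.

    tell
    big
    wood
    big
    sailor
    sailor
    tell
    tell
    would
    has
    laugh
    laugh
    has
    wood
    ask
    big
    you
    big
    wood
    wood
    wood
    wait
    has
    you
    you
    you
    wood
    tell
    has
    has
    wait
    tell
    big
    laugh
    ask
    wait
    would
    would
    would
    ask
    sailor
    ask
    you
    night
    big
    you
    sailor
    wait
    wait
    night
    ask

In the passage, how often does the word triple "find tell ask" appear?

0

Scanning the 49 overlapping trigram windows for "find tell ask":
  (none found)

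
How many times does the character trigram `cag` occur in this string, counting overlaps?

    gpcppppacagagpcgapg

1

Sliding a length-3 window over the 19 characters (17 positions):
  position 9–11: cag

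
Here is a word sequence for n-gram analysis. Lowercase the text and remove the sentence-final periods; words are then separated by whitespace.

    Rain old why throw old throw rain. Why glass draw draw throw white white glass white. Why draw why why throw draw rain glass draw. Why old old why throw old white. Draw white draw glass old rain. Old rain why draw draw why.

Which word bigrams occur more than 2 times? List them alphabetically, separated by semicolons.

draw why; why throw

Bigram counts meeting the condition (more than 2 times):
  draw why: 3
  why throw: 3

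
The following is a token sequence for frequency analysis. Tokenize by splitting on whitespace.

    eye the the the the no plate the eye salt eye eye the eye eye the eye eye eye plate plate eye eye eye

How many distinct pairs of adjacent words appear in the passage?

24 tokens → 23 bigram windows in total.
Repeated bigrams (each contributes count−1 duplicates):
  eye eye: 6
  eye the: 3
  the eye: 3
  the the: 3
11 duplicate windows → 23 − 11 = 12 distinct.

12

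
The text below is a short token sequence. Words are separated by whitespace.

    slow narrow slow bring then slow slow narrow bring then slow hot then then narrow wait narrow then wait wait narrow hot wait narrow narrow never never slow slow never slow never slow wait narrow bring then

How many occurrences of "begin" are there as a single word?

0

Scanning the 37 tokens for "begin":
  (none found)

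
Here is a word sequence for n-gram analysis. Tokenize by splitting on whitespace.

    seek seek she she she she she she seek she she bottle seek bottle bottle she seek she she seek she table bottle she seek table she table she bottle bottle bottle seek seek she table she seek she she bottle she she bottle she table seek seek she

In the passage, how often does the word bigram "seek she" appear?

Scanning the 48 overlapping bigram windows for "seek she":
  position 2–3: seek she
  position 9–10: seek she
  position 17–18: seek she
  position 20–21: seek she
  position 34–35: seek she
  position 38–39: seek she
  position 48–49: seek she

7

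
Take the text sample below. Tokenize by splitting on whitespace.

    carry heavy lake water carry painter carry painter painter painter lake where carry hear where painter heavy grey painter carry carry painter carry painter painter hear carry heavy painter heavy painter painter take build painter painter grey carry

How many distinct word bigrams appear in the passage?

38 tokens → 37 bigram windows in total.
Repeated bigrams (each contributes count−1 duplicates):
  painter painter: 5
  carry painter: 4
  painter carry: 3
  carry heavy: 2
  heavy painter: 2
  painter heavy: 2
12 duplicate windows → 37 − 12 = 25 distinct.

25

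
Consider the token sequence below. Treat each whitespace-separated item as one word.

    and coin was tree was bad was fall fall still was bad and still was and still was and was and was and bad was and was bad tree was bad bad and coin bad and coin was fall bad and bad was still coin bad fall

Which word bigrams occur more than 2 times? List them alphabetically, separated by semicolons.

and coin; and was; bad and; bad was; still was; was and; was bad

Bigram counts meeting the condition (more than 2 times):
  and coin: 3
  and was: 3
  bad and: 4
  bad was: 3
  still was: 3
  was and: 5
  was bad: 4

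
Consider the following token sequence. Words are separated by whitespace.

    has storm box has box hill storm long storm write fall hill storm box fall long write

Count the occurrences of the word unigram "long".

2

Scanning the 17 tokens for "long":
  position 8: long
  position 16: long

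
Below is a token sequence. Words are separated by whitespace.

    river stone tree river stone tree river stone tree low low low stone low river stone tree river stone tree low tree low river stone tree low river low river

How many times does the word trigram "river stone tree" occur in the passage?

Scanning the 28 overlapping trigram windows for "river stone tree":
  position 1–3: river stone tree
  position 4–6: river stone tree
  position 7–9: river stone tree
  position 15–17: river stone tree
  position 18–20: river stone tree
  position 24–26: river stone tree

6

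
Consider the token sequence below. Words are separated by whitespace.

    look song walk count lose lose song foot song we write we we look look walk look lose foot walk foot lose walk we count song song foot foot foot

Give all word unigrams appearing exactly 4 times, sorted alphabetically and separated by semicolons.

Unigram counts meeting the condition (exactly 4 times):
  look: 4
  lose: 4
  walk: 4
  we: 4

look; lose; walk; we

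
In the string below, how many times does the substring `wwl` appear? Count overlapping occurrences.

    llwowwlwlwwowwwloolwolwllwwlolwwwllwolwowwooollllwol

Sliding a length-3 window over the 52 characters (50 positions):
  position 5–7: wwl
  position 14–16: wwl
  position 26–28: wwl
  position 32–34: wwl

4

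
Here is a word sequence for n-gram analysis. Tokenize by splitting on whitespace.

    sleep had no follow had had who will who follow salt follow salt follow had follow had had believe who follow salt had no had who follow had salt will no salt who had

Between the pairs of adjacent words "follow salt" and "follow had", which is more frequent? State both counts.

"follow had" (4 vs 3)

"follow salt": 3 occurrences
"follow had": 4 occurrences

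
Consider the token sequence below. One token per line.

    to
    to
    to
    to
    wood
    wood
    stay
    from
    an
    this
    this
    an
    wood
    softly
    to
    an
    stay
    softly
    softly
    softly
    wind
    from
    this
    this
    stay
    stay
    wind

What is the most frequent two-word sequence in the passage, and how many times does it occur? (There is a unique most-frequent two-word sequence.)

Bigram frequencies (highest first):
  to to: 3
  this this: 2
  softly softly: 2
  to wood: 1
  wood wood: 1
  wood stay: 1
  … (16 more, each ≤ 1)

"to to", 3 times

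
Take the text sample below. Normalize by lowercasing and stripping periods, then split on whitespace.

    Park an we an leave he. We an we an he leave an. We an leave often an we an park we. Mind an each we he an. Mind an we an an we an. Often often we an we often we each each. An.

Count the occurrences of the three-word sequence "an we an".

Scanning the 43 overlapping trigram windows for "an we an":
  position 2–4: an we an
  position 8–10: an we an
  position 13–15: an we an
  position 18–20: an we an
  position 30–32: an we an
  position 33–35: an we an

6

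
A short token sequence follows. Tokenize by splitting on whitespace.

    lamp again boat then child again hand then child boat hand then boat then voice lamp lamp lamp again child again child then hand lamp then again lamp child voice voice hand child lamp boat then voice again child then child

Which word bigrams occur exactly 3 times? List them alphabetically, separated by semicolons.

Bigram counts meeting the condition (exactly 3 times):
  again child: 3
  boat then: 3
  then child: 3

again child; boat then; then child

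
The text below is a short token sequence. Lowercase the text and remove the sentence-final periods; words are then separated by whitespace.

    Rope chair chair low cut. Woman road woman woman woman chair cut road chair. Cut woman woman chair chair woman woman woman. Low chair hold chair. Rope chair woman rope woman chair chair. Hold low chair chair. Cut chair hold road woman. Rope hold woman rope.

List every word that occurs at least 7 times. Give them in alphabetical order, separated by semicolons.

Unigram counts meeting the condition (at least 7 times):
  chair: 14
  woman: 13

chair; woman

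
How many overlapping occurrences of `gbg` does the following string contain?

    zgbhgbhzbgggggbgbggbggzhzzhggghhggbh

Sliding a length-3 window over the 36 characters (34 positions):
  position 14–16: gbg
  position 16–18: gbg
  position 19–21: gbg

3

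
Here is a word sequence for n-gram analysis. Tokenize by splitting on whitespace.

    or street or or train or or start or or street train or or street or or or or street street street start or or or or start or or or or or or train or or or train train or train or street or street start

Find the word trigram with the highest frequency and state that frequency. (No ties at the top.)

"or or or", 9 times

Trigram frequencies (highest first):
  or or or: 9
  or street or: 3
  or or train: 3
  or train or: 3
  train or or: 3
  start or or: 3
  … (16 more, each ≤ 3)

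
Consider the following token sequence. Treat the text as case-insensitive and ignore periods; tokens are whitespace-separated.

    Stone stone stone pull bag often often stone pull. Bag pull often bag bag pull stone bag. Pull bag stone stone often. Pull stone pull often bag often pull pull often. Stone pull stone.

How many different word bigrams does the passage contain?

16

34 tokens → 33 bigram windows in total.
Repeated bigrams (each contributes count−1 duplicates):
  stone pull: 4
  bag pull: 3
  pull bag: 3
  pull often: 3
  pull stone: 3
  stone stone: 3
  bag often: 2
  often bag: 2
  … (2 more repeated)
17 duplicate windows → 33 − 17 = 16 distinct.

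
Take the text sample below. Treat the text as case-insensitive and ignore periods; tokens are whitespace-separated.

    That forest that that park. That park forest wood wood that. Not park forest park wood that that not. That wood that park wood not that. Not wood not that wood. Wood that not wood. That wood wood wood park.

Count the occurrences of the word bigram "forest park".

1

Scanning the 39 overlapping bigram windows for "forest park":
  position 14–15: forest park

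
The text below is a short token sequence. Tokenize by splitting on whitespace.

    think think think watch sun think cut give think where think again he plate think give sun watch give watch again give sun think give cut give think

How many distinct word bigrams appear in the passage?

28 tokens → 27 bigram windows in total.
Repeated bigrams (each contributes count−1 duplicates):
  cut give: 2
  give sun: 2
  give think: 2
  sun think: 2
  think give: 2
  think think: 2
6 duplicate windows → 27 − 6 = 21 distinct.

21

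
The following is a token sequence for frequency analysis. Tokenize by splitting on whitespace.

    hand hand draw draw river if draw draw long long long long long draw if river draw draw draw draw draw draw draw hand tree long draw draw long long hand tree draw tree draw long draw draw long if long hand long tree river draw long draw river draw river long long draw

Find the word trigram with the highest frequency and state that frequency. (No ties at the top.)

Trigram frequencies (highest first):
  draw draw draw: 5
  draw draw long: 3
  long long long: 3
  draw long long: 2
  long long draw: 2
  long draw draw: 2
  … (34 more, each ≤ 2)

"draw draw draw", 5 times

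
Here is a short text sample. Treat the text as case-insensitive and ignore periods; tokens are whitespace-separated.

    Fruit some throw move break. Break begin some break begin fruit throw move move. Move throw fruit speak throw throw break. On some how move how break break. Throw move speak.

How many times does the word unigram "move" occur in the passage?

Scanning the 31 tokens for "move":
  position 4: move
  position 13: move
  position 14: move
  position 15: move
  position 25: move
  position 30: move

6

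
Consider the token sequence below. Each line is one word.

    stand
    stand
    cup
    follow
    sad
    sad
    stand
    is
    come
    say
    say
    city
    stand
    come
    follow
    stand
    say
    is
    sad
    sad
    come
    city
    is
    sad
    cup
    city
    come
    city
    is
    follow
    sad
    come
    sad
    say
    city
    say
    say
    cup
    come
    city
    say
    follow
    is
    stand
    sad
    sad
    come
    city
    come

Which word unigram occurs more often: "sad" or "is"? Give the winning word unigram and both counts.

"sad": 9 occurrences
"is": 5 occurrences

"sad" (9 vs 5)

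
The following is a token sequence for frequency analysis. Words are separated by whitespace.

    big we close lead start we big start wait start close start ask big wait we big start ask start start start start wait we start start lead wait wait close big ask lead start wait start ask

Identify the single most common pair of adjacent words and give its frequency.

"start start", 4 times

Bigram frequencies (highest first):
  start start: 4
  start wait: 3
  start ask: 3
  lead start: 2
  we big: 2
  big start: 2
  … (19 more, each ≤ 2)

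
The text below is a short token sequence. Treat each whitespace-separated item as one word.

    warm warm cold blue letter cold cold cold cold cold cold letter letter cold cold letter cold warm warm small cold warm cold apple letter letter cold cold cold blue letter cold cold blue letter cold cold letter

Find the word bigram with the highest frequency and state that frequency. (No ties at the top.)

"cold cold", 10 times

Bigram frequencies (highest first):
  cold cold: 10
  letter cold: 6
  cold blue: 3
  blue letter: 3
  cold letter: 3
  warm warm: 2
  … (7 more, each ≤ 2)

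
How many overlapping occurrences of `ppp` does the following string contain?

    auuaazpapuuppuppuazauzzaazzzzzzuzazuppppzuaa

2

Sliding a length-3 window over the 44 characters (42 positions):
  position 37–39: ppp
  position 38–40: ppp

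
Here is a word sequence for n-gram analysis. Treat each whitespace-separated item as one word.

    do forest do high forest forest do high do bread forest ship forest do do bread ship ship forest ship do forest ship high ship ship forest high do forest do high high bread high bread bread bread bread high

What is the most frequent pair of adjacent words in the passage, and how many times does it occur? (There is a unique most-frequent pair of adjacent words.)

"forest do", 4 times

Bigram frequencies (highest first):
  forest do: 4
  do forest: 3
  do high: 3
  forest ship: 3
  ship forest: 3
  bread bread: 3
  … (15 more, each ≤ 2)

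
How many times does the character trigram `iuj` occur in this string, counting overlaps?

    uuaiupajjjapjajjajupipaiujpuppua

1

Sliding a length-3 window over the 32 characters (30 positions):
  position 24–26: iuj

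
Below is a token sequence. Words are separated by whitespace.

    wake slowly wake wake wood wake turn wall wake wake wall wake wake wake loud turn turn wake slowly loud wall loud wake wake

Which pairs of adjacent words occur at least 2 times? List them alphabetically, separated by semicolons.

Bigram counts meeting the condition (at least 2 times):
  wake slowly: 2
  wake wake: 5
  wall wake: 2

wake slowly; wake wake; wall wake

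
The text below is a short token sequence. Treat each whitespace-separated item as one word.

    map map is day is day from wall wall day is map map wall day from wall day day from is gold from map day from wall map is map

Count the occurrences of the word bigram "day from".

Scanning the 29 overlapping bigram windows for "day from":
  position 6–7: day from
  position 15–16: day from
  position 19–20: day from
  position 25–26: day from

4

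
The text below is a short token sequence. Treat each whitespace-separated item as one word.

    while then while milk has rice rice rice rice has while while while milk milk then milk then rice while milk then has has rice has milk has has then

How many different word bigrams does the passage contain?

18

30 tokens → 29 bigram windows in total.
Repeated bigrams (each contributes count−1 duplicates):
  milk then: 3
  rice rice: 3
  while milk: 3
  has has: 2
  has rice: 2
  milk has: 2
  rice has: 2
  while while: 2
11 duplicate windows → 29 − 11 = 18 distinct.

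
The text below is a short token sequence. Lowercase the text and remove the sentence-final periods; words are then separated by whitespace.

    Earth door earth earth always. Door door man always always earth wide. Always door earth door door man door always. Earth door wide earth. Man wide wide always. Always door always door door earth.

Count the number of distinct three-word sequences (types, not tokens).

34 tokens → 32 trigram windows in total.
Repeated trigrams (each contributes count−1 duplicates):
  always door door: 2
  door door man: 2
2 duplicate windows → 32 − 2 = 30 distinct.

30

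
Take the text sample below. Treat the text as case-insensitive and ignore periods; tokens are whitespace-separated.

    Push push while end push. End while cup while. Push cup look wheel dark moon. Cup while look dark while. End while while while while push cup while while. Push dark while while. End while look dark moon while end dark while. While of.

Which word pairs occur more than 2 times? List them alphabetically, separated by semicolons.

cup while; dark while; end while; while end; while push; while while

Bigram counts meeting the condition (more than 2 times):
  cup while: 3
  dark while: 3
  end while: 3
  while end: 4
  while push: 3
  while while: 6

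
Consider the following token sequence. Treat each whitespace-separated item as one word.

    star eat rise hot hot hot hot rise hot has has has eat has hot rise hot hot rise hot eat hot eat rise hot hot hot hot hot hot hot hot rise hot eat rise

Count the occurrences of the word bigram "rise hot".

6

Scanning the 35 overlapping bigram windows for "rise hot":
  position 3–4: rise hot
  position 8–9: rise hot
  position 16–17: rise hot
  position 19–20: rise hot
  position 24–25: rise hot
  position 33–34: rise hot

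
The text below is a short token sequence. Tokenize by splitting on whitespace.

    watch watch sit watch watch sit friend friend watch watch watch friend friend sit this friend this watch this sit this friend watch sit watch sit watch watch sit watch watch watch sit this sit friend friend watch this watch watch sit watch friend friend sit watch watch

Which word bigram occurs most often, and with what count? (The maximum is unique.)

"watch watch", 9 times

Bigram frequencies (highest first):
  watch watch: 9
  watch sit: 7
  sit watch: 6
  friend friend: 4
  friend watch: 3
  sit this: 3
  … (8 more, each ≤ 2)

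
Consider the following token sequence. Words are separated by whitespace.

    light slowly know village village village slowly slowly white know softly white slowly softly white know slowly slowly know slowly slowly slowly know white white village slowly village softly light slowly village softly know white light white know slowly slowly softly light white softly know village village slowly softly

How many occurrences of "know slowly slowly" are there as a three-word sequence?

3

Scanning the 47 overlapping trigram windows for "know slowly slowly":
  position 16–18: know slowly slowly
  position 19–21: know slowly slowly
  position 38–40: know slowly slowly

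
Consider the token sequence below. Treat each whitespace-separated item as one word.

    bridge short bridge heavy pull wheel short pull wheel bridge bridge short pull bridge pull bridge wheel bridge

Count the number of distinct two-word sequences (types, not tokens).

18 tokens → 17 bigram windows in total.
Repeated bigrams (each contributes count−1 duplicates):
  bridge short: 2
  pull bridge: 2
  pull wheel: 2
  short pull: 2
  wheel bridge: 2
5 duplicate windows → 17 − 5 = 12 distinct.

12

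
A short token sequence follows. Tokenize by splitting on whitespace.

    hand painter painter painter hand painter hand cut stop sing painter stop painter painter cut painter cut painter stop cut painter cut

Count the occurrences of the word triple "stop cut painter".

Scanning the 20 overlapping trigram windows for "stop cut painter":
  position 19–21: stop cut painter

1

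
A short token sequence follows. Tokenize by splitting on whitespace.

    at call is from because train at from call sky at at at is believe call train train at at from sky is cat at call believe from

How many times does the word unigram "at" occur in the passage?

Scanning the 28 tokens for "at":
  position 1: at
  position 7: at
  position 11: at
  position 12: at
  position 13: at
  position 19: at
  position 20: at
  position 25: at

8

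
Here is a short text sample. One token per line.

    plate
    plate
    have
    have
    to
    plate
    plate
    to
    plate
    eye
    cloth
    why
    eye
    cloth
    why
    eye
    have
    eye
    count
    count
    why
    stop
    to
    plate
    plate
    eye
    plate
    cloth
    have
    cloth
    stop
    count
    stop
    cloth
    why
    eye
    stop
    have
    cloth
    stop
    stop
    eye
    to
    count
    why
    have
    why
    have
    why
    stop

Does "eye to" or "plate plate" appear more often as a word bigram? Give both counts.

"eye to": 1 occurrence
"plate plate": 3 occurrences

"plate plate" (3 vs 1)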